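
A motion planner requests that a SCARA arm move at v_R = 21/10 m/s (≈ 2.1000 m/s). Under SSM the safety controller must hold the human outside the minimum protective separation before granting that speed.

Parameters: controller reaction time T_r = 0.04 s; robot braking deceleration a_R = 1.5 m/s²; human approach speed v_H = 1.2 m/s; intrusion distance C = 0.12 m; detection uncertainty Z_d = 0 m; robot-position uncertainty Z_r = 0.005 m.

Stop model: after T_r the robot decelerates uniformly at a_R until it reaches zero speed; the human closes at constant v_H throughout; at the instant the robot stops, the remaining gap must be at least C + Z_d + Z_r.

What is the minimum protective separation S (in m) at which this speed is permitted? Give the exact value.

braking lasts T_s = (21/10)/(3/2) = 1.4000 s
robot covers v_R·T_r = 2.1000·0.0400 = 0.0840 m before braking
robot covers 2.1000·1.4000 − ½·1.5000·1.4000² = 1.4700 m while stopping
person approaches 1.2000·(0.0400+1.4000) = 1.7280 m
residual clearance needed = 0.1200+0.0000+0.0050 = 0.1250 m
S_min ≈ 0.0840+1.4700+1.7280+0.1250  ⇒  S_min = 3407/1000 m

S_min = 3407/1000 m = 3.4070 m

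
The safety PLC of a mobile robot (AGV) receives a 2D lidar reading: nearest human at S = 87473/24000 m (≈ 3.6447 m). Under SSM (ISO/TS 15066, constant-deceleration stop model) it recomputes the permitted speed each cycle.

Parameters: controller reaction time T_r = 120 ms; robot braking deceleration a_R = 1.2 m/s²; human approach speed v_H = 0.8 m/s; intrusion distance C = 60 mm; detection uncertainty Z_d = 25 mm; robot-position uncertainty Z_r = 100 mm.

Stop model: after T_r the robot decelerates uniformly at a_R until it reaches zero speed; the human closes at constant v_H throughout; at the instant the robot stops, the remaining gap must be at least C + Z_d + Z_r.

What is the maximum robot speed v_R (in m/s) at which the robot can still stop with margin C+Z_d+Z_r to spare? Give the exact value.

v_R_max = 41/20 m/s = 2.0500 m/s

at the boundary: (5/12)·v² + (59/75)·v + (-80729/24000) = 0
  disc = (59/75)² − 4·(5/12)·(-80729/24000) = 249001/40000 ; √disc = 499/200
  v_R = (−(59/75) + 499/200) / (2·(5/12)) = 41/20 m/s
check:
braking lasts T_s = (41/20)/(6/5) = 1.7083 s
reaction-phase robot travel = 2.0500·0.1200 = 0.2460 m
robot under decel: 2.0500²/(2·1.2000) = 1.7510 m
human over T_r+T_s: 0.8000·(0.1200+1.7083) = 1.4627 m
residual clearance needed = 0.0600+0.0250+0.1000 = 0.1850 m
sum ≈ 0.2460+1.7510+1.4627+0.1850 ≈ 3.6447 m = S ✓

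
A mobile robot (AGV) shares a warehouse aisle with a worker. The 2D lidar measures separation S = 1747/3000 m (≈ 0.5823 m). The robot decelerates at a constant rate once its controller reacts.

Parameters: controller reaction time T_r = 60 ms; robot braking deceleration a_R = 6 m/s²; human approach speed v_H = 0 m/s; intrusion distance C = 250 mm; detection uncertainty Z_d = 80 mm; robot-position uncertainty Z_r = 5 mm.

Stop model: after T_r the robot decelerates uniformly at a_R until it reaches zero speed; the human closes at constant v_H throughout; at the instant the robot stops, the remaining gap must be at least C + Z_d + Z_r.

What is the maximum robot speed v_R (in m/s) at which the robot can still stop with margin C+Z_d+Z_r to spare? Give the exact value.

collect terms ⇒ (1/12)·v_R² + (3/50)·v_R + (-371/1500) = 0
  disc = (3/50)² − 4·(1/12)·(-371/1500) = 484/5625 ; √disc = 22/75
  v_R = (−(3/50) + 22/75) / (2·(1/12)) = 7/5 m/s
check:
T_s = v_R/a_R = (7/5)/6 = 0.2333 s
reaction-phase robot travel = 1.4000·0.0600 = 0.0840 m
braking distance = 1.4000²/(2·6.0000) = 0.1633 m
human closes 0.0000·0.2933 = 0.0000 m
C+Z_d+Z_r = 0.2500+0.0800+0.0050 = 0.3350 m
sum ≈ 0.0840+0.1633+0.0000+0.3350 ≈ 0.5823 m = S ✓

v_R_max = 7/5 m/s = 1.4000 m/s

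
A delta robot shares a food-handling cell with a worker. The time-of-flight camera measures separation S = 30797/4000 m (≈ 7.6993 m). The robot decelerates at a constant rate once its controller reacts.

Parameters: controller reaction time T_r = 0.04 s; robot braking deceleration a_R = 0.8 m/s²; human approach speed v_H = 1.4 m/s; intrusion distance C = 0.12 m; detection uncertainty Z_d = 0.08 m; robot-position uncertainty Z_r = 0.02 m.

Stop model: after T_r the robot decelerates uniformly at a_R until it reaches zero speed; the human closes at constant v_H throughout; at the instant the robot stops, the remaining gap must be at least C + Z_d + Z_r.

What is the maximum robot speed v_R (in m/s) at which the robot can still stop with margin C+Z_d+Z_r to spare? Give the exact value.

v_R_max = 23/10 m/s = 2.3000 m/s

quadratic (5/8)·v² + (179/100)·v + (-29693/4000) = 0
  disc = (179/100)² − 4·(5/8)·(-29693/4000) = 870489/40000 ; √disc = 933/200
  v_R = (−(179/100) + 933/200) / (2·(5/8)) = 23/10 m/s
check:
stop time T_s = (23/10)/(4/5) = 2.8750 s
robot in T_r: 2.3000·0.0400 = 0.0920 m
braking distance = 2.3000²/(2·0.8000) = 3.3062 m
person approaches 1.4000·(0.0400+2.8750) = 4.0810 m
residual clearance needed = 0.1200+0.0800+0.0200 = 0.2200 m
sum ≈ 0.0920+3.3062+4.0810+0.2200 ≈ 7.6993 m = S ✓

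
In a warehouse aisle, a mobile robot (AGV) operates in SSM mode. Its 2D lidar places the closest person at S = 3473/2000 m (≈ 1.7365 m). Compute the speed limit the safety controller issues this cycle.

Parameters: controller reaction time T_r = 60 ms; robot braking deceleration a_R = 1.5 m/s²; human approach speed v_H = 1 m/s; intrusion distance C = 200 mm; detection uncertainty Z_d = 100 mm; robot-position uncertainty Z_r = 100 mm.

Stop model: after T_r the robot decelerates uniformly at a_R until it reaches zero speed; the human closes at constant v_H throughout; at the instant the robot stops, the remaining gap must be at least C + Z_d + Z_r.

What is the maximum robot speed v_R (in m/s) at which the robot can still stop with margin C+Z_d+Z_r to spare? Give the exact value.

at the boundary: (1/3)·v² + (109/150)·v + (-2553/2000) = 0
  disc = (109/150)² − 4·(1/3)·(-2553/2000) = 12544/5625 ; √disc = 112/75
  v_R = (−(109/150) + 112/75) / (2·(1/3)) = 23/20 m/s
check:
stop time T_s = (23/20)/(3/2) = 0.7667 s
robot in T_r: 1.1500·0.0600 = 0.0690 m
braking distance = 1.1500²/(2·1.5000) = 0.4408 m
human over T_r+T_s: 1.0000·(0.0600+0.7667) = 0.8267 m
C+Z_d+Z_r = 0.2000+0.1000+0.1000 = 0.4000 m
sum ≈ 0.0690+0.4408+0.8267+0.4000 ≈ 1.7365 m = S ✓

v_R_max = 23/20 m/s = 1.1500 m/s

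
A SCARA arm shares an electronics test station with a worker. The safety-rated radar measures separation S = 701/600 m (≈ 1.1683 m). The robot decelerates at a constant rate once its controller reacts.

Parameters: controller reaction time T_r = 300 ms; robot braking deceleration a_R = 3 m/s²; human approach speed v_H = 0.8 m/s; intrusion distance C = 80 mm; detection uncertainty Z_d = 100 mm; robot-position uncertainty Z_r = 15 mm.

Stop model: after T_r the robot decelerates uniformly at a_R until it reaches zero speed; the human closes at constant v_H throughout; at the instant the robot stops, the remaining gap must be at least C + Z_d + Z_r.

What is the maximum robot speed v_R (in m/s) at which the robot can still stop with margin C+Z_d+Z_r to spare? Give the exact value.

collect terms ⇒ (1/6)·v_R² + (17/30)·v_R + (-11/15) = 0
  disc = (17/30)² − 4·(1/6)·(-11/15) = 81/100 ; √disc = 9/10
  v_R = (−(17/30) + 9/10) / (2·(1/6)) = 1 m/s
check:
T_s = v_R/a_R = 1/3 = 0.3333 s
reaction-phase robot travel = 1.0000·0.3000 = 0.3000 m
braking distance = 1.0000²/(2·3.0000) = 0.1667 m
person approaches 0.8000·(0.3000+0.3333) = 0.5067 m
residual clearance needed = 0.0800+0.1000+0.0150 = 0.1950 m
sum ≈ 0.3000+0.1667+0.5067+0.1950 ≈ 1.1683 m = S ✓

v_R_max = 1 m/s = 1.0000 m/s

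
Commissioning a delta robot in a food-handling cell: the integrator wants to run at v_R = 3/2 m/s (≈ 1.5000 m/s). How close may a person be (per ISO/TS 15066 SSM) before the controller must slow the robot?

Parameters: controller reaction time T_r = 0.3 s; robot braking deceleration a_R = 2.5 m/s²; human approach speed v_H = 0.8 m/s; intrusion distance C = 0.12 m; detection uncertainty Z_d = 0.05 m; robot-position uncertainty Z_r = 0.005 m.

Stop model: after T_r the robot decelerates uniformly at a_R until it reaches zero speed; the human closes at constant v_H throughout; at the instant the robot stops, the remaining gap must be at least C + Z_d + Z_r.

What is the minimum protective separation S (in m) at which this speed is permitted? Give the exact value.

braking lasts T_s = (3/2)/(5/2) = 0.6000 s
robot covers v_R·T_r = 1.5000·0.3000 = 0.4500 m before braking
braking distance = 1.5000²/(2·2.5000) = 0.4500 m
person approaches 0.8000·(0.3000+0.6000) = 0.7200 m
residual clearance needed = 0.1200+0.0500+0.0050 = 0.1750 m
S_min ≈ 0.4500+0.4500+0.7200+0.1750  ⇒  S_min = 359/200 m

S_min = 359/200 m = 1.7950 m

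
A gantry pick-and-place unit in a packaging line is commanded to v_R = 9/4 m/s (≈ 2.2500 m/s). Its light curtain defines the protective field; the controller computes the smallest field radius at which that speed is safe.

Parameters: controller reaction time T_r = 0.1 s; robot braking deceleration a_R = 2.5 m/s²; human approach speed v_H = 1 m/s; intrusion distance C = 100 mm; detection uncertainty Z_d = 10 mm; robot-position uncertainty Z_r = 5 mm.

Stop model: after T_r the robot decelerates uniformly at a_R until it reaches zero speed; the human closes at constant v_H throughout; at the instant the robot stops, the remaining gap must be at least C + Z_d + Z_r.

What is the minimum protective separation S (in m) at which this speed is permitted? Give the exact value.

S_min = 941/400 m = 2.3525 m

T_s = v_R/a_R = (9/4)/(5/2) = 0.9000 s
robot covers v_R·T_r = 2.2500·0.1000 = 0.2250 m before braking
robot covers 2.2500·0.9000 − ½·2.5000·0.9000² = 1.0125 m while stopping
person approaches 1.0000·(0.1000+0.9000) = 1.0000 m
C+Z_d+Z_r = 0.1000+0.0100+0.0050 = 0.1150 m
S_min ≈ 0.2250+1.0125+1.0000+0.1150  ⇒  S_min = 941/400 m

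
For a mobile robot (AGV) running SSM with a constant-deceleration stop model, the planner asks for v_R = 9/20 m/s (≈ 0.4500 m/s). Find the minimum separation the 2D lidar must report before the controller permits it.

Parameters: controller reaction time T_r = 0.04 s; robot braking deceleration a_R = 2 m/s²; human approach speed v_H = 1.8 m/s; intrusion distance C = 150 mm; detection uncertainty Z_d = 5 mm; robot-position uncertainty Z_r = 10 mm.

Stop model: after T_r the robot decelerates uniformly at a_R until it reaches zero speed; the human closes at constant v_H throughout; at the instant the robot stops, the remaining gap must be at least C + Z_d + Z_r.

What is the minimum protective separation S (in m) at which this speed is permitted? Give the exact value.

S_min = 1137/1600 m = 0.7106 m

stop time T_s = (9/20)/2 = 0.2250 s
reaction-phase robot travel = 0.4500·0.0400 = 0.0180 m
robot covers 0.4500·0.2250 − ½·2.0000·0.2250² = 0.0506 m while stopping
human over T_r+T_s: 1.8000·(0.0400+0.2250) = 0.4770 m
residual clearance needed = 0.1500+0.0050+0.0100 = 0.1650 m
S_min ≈ 0.0180+0.0506+0.4770+0.1650  ⇒  S_min = 1137/1600 m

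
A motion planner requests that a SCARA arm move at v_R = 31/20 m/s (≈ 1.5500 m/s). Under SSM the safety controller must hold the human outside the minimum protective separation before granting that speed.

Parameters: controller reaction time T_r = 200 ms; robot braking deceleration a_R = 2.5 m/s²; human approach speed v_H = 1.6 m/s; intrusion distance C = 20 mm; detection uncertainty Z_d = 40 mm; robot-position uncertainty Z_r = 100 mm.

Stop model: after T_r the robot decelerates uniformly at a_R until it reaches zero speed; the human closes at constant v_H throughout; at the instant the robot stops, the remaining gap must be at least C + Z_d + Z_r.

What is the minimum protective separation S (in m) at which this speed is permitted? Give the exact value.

S_min = 181/80 m = 2.2625 m

stop time T_s = (31/20)/(5/2) = 0.6200 s
robot in T_r: 1.5500·0.2000 = 0.3100 m
braking distance = 1.5500²/(2·2.5000) = 0.4805 m
human closes 1.6000·0.8200 = 1.3120 m
residual clearance needed = 0.0200+0.0400+0.1000 = 0.1600 m
S_min ≈ 0.3100+0.4805+1.3120+0.1600  ⇒  S_min = 181/80 m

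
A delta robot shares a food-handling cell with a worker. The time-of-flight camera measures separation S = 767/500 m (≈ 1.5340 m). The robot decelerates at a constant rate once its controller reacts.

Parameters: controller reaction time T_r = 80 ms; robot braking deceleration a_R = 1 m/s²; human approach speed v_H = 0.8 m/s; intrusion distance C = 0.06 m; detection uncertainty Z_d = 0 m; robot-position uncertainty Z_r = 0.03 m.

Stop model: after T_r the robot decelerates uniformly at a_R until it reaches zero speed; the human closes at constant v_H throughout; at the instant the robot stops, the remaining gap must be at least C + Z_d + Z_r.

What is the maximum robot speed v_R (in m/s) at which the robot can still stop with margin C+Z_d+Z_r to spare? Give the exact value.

collect terms ⇒ (1/2)·v_R² + (22/25)·v_R + (-69/50) = 0
  disc = (22/25)² − 4·(1/2)·(-69/50) = 2209/625 ; √disc = 47/25
  v_R = (−(22/25) + 47/25) / (2·(1/2)) = 1 m/s
check:
braking lasts T_s = 1/1 = 1.0000 s
robot covers v_R·T_r = 1.0000·0.0800 = 0.0800 m before braking
robot covers 1.0000·1.0000 − ½·1.0000·1.0000² = 0.5000 m while stopping
person approaches 0.8000·(0.0800+1.0000) = 0.8640 m
residual clearance needed = 0.0600+0.0000+0.0300 = 0.0900 m
sum ≈ 0.0800+0.5000+0.8640+0.0900 ≈ 1.5340 m = S ✓

v_R_max = 1 m/s = 1.0000 m/s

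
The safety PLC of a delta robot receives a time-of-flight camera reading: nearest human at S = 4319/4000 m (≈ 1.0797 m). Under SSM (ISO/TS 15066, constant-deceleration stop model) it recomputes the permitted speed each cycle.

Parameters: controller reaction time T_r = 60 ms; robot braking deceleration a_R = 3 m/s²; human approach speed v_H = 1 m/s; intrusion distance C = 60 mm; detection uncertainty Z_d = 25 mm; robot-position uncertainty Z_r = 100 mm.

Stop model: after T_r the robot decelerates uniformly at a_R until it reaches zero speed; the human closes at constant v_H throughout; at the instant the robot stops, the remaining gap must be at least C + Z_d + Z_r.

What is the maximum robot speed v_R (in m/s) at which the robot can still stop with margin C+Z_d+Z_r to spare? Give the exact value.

at the boundary: (1/6)·v² + (59/150)·v + (-3339/4000) = 0
  disc = (59/150)² − 4·(1/6)·(-3339/4000) = 64009/90000 ; √disc = 253/300
  v_R = (−(59/150) + 253/300) / (2·(1/6)) = 27/20 m/s
check:
stop time T_s = (27/20)/3 = 0.4500 s
reaction-phase robot travel = 1.3500·0.0600 = 0.0810 m
robot covers 1.3500·0.4500 − ½·3.0000·0.4500² = 0.3038 m while stopping
human over T_r+T_s: 1.0000·(0.0600+0.4500) = 0.5100 m
C+Z_d+Z_r = 0.0600+0.0250+0.1000 = 0.1850 m
sum ≈ 0.0810+0.3038+0.5100+0.1850 ≈ 1.0797 m = S ✓

v_R_max = 27/20 m/s = 1.3500 m/s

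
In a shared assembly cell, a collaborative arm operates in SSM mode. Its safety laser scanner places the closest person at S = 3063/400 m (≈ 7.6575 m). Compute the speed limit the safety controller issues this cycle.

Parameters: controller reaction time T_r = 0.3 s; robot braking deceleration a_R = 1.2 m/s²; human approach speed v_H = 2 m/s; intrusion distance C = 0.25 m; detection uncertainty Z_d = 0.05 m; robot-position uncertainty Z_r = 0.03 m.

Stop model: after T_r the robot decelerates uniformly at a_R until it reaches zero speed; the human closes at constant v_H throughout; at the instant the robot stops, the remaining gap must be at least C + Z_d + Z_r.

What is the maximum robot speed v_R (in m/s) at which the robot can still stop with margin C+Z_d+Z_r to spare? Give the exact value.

v_R_max = 23/10 m/s = 2.3000 m/s

collect terms ⇒ (5/12)·v_R² + (59/30)·v_R + (-2691/400) = 0
  disc = (59/30)² − 4·(5/12)·(-2691/400) = 54289/3600 ; √disc = 233/60
  v_R = (−(59/30) + 233/60) / (2·(5/12)) = 23/10 m/s
check:
stop time T_s = (23/10)/(6/5) = 1.9167 s
robot in T_r: 2.3000·0.3000 = 0.6900 m
braking distance = 2.3000²/(2·1.2000) = 2.2042 m
human closes 2.0000·2.2167 = 4.4333 m
residual clearance needed = 0.2500+0.0500+0.0300 = 0.3300 m
sum ≈ 0.6900+2.2042+4.4333+0.3300 ≈ 7.6575 m = S ✓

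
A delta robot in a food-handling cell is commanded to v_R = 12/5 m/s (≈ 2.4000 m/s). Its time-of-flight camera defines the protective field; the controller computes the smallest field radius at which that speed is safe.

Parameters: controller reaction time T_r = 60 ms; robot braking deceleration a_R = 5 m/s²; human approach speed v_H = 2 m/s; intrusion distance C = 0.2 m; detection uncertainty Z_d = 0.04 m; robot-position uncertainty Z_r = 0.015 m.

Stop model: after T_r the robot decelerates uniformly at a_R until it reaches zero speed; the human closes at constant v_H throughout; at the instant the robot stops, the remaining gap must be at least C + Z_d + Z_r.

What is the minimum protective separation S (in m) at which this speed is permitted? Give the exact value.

braking lasts T_s = (12/5)/5 = 0.4800 s
reaction-phase robot travel = 2.4000·0.0600 = 0.1440 m
robot under decel: 2.4000²/(2·5.0000) = 0.5760 m
human closes 2.0000·0.5400 = 1.0800 m
C+Z_d+Z_r = 0.2000+0.0400+0.0150 = 0.2550 m
S_min ≈ 0.1440+0.5760+1.0800+0.2550  ⇒  S_min = 411/200 m

S_min = 411/200 m = 2.0550 m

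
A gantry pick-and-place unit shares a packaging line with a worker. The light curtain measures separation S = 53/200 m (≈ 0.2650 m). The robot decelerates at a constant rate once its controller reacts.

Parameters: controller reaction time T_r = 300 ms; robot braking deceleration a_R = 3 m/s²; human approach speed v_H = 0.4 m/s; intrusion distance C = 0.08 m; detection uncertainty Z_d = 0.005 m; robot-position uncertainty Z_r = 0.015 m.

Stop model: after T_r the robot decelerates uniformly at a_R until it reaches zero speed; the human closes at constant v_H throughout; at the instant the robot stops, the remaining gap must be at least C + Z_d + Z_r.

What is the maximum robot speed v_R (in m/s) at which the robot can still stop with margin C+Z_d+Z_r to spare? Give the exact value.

at the boundary: (1/6)·v² + (13/30)·v + (-9/200) = 0
  disc = (13/30)² − 4·(1/6)·(-9/200) = 49/225 ; √disc = 7/15
  v_R = (−(13/30) + 7/15) / (2·(1/6)) = 1/10 m/s
check:
T_s = v_R/a_R = (1/10)/3 = 0.0333 s
robot in T_r: 0.1000·0.3000 = 0.0300 m
braking distance = 0.1000²/(2·3.0000) = 0.0017 m
person approaches 0.4000·(0.3000+0.0333) = 0.1333 m
C+Z_d+Z_r = 0.0800+0.0050+0.0150 = 0.1000 m
sum ≈ 0.0300+0.0017+0.1333+0.1000 ≈ 0.2650 m = S ✓

v_R_max = 1/10 m/s = 0.1000 m/s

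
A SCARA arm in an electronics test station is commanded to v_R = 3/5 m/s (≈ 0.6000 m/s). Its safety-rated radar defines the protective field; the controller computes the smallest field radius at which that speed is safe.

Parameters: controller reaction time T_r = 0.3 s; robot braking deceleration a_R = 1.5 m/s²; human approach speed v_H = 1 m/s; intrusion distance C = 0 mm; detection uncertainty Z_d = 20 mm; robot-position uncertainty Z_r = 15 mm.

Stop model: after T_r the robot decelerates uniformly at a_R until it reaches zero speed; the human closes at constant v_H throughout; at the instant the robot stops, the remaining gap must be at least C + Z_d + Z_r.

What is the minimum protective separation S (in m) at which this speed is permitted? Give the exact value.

S_min = 207/200 m = 1.0350 m

braking lasts T_s = (3/5)/(3/2) = 0.4000 s
reaction-phase robot travel = 0.6000·0.3000 = 0.1800 m
robot covers 0.6000·0.4000 − ½·1.5000·0.4000² = 0.1200 m while stopping
human closes 1.0000·0.7000 = 0.7000 m
margins: 0.0000+0.0200+0.0150 = 0.0350 m
S_min ≈ 0.1800+0.1200+0.7000+0.0350  ⇒  S_min = 207/200 m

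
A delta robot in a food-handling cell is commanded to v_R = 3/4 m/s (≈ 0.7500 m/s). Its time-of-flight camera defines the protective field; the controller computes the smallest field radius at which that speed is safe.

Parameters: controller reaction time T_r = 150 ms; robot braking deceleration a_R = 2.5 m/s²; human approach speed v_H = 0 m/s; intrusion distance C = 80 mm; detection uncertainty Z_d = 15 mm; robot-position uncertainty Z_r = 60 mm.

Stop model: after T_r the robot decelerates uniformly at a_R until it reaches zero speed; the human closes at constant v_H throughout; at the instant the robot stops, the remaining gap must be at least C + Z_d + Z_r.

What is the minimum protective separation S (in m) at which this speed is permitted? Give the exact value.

braking lasts T_s = (3/4)/(5/2) = 0.3000 s
robot covers v_R·T_r = 0.7500·0.1500 = 0.1125 m before braking
robot under decel: 0.7500²/(2·2.5000) = 0.1125 m
person approaches 0.0000·(0.1500+0.3000) = 0.0000 m
C+Z_d+Z_r = 0.0800+0.0150+0.0600 = 0.1550 m
S_min ≈ 0.1125+0.1125+0.0000+0.1550  ⇒  S_min = 19/50 m

S_min = 19/50 m = 0.3800 m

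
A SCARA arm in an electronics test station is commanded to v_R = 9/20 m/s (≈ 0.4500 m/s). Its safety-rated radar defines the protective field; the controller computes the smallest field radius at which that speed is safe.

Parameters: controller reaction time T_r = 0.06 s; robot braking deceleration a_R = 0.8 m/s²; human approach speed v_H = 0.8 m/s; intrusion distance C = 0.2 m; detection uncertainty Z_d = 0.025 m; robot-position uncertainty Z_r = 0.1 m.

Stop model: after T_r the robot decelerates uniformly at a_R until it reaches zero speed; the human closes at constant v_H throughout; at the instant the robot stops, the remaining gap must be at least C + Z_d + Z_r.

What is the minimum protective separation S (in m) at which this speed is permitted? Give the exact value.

S_min = 125/128 m = 0.9766 m

braking lasts T_s = (9/20)/(4/5) = 0.5625 s
robot in T_r: 0.4500·0.0600 = 0.0270 m
robot under decel: 0.4500²/(2·0.8000) = 0.1266 m
human over T_r+T_s: 0.8000·(0.0600+0.5625) = 0.4980 m
margins: 0.2000+0.0250+0.1000 = 0.3250 m
S_min ≈ 0.0270+0.1266+0.4980+0.3250  ⇒  S_min = 125/128 m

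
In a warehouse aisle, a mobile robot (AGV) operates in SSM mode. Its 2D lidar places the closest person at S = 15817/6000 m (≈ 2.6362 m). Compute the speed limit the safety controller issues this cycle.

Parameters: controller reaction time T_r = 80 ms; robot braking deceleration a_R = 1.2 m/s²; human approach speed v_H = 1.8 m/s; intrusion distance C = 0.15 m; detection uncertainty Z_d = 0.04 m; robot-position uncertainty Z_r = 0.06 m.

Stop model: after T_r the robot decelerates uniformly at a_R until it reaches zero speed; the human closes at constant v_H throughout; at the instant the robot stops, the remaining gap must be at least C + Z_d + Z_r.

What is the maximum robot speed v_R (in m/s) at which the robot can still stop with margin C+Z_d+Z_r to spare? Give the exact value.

at the boundary: (5/12)·v² + (79/50)·v + (-13453/6000) = 0
  disc = (79/50)² − 4·(5/12)·(-13453/6000) = 561001/90000 ; √disc = 749/300
  v_R = (−(79/50) + 749/300) / (2·(5/12)) = 11/10 m/s
check:
T_s = v_R/a_R = (11/10)/(6/5) = 0.9167 s
reaction-phase robot travel = 1.1000·0.0800 = 0.0880 m
braking distance = 1.1000²/(2·1.2000) = 0.5042 m
human over T_r+T_s: 1.8000·(0.0800+0.9167) = 1.7940 m
margins: 0.1500+0.0400+0.0600 = 0.2500 m
sum ≈ 0.0880+0.5042+1.7940+0.2500 ≈ 2.6362 m = S ✓

v_R_max = 11/10 m/s = 1.1000 m/s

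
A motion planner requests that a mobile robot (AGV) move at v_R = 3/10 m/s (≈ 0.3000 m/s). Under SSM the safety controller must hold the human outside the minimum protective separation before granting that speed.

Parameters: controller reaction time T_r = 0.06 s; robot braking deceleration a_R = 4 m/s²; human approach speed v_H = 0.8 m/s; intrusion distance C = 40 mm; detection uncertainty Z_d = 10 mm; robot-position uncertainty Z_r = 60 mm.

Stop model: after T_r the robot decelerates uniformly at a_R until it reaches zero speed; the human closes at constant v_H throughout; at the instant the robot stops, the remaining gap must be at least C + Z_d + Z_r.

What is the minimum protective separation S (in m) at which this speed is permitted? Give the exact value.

S_min = 989/4000 m = 0.2472 m

stop time T_s = (3/10)/4 = 0.0750 s
robot covers v_R·T_r = 0.3000·0.0600 = 0.0180 m before braking
robot under decel: 0.3000²/(2·4.0000) = 0.0112 m
person approaches 0.8000·(0.0600+0.0750) = 0.1080 m
residual clearance needed = 0.0400+0.0100+0.0600 = 0.1100 m
S_min ≈ 0.0180+0.0112+0.1080+0.1100  ⇒  S_min = 989/4000 m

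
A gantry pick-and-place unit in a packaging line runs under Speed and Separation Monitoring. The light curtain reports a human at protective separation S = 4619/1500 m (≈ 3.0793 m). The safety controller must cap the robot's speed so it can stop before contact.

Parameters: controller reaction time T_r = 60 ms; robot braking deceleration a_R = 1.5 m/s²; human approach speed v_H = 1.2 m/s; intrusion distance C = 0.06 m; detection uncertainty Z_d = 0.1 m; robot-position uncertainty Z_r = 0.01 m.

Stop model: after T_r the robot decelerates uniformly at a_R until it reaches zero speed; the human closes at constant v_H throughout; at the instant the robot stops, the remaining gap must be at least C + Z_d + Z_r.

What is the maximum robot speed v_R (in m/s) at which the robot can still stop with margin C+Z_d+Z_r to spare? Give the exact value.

quadratic (1/3)·v² + (43/50)·v + (-1064/375) = 0
  disc = (43/50)² − 4·(1/3)·(-1064/375) = 101761/22500 ; √disc = 319/150
  v_R = (−(43/50) + 319/150) / (2·(1/3)) = 19/10 m/s
check:
T_s = v_R/a_R = (19/10)/(3/2) = 1.2667 s
robot in T_r: 1.9000·0.0600 = 0.1140 m
robot under decel: 1.9000²/(2·1.5000) = 1.2033 m
person approaches 1.2000·(0.0600+1.2667) = 1.5920 m
C+Z_d+Z_r = 0.0600+0.1000+0.0100 = 0.1700 m
sum ≈ 0.1140+1.2033+1.5920+0.1700 ≈ 3.0793 m = S ✓

v_R_max = 19/10 m/s = 1.9000 m/s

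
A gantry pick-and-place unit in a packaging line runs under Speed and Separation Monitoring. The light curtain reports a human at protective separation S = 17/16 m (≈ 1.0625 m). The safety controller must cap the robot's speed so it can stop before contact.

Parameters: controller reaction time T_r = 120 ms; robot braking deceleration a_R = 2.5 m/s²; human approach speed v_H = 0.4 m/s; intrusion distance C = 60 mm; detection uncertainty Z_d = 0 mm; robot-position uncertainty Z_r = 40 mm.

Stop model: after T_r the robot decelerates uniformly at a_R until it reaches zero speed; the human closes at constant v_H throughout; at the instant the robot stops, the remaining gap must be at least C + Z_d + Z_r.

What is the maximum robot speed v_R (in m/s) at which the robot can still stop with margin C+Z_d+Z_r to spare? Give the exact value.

v_R_max = 31/20 m/s = 1.5500 m/s

collect terms ⇒ (1/5)·v_R² + (7/25)·v_R + (-1829/2000) = 0
  disc = (7/25)² − 4·(1/5)·(-1829/2000) = 81/100 ; √disc = 9/10
  v_R = (−(7/25) + 9/10) / (2·(1/5)) = 31/20 m/s
check:
T_s = v_R/a_R = (31/20)/(5/2) = 0.6200 s
robot in T_r: 1.5500·0.1200 = 0.1860 m
robot covers 1.5500·0.6200 − ½·2.5000·0.6200² = 0.4805 m while stopping
human over T_r+T_s: 0.4000·(0.1200+0.6200) = 0.2960 m
C+Z_d+Z_r = 0.0600+0.0000+0.0400 = 0.1000 m
sum ≈ 0.1860+0.4805+0.2960+0.1000 ≈ 1.0625 m = S ✓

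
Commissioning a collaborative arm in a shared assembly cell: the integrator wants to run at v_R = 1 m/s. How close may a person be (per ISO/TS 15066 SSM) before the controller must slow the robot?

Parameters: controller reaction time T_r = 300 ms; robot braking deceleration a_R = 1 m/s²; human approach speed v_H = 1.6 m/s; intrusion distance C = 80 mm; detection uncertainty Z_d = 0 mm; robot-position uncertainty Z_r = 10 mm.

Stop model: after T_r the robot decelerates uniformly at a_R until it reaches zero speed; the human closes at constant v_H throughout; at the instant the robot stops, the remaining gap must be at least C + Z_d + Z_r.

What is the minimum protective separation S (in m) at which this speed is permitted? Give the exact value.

S_min = 297/100 m = 2.9700 m

stop time T_s = 1/1 = 1.0000 s
robot covers v_R·T_r = 1.0000·0.3000 = 0.3000 m before braking
braking distance = 1.0000²/(2·1.0000) = 0.5000 m
person approaches 1.6000·(0.3000+1.0000) = 2.0800 m
C+Z_d+Z_r = 0.0800+0.0000+0.0100 = 0.0900 m
S_min ≈ 0.3000+0.5000+2.0800+0.0900  ⇒  S_min = 297/100 m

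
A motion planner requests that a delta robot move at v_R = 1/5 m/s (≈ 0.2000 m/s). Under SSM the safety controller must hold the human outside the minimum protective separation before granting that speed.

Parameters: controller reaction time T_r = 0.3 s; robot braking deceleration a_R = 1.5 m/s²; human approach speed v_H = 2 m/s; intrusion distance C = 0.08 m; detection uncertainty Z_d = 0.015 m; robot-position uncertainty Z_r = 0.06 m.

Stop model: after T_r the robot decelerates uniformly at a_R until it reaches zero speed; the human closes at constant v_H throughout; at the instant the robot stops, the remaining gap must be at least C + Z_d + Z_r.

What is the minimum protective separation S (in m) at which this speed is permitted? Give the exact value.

S_min = 219/200 m = 1.0950 m

stop time T_s = (1/5)/(3/2) = 0.1333 s
reaction-phase robot travel = 0.2000·0.3000 = 0.0600 m
braking distance = 0.2000²/(2·1.5000) = 0.0133 m
human closes 2.0000·0.4333 = 0.8667 m
residual clearance needed = 0.0800+0.0150+0.0600 = 0.1550 m
S_min ≈ 0.0600+0.0133+0.8667+0.1550  ⇒  S_min = 219/200 m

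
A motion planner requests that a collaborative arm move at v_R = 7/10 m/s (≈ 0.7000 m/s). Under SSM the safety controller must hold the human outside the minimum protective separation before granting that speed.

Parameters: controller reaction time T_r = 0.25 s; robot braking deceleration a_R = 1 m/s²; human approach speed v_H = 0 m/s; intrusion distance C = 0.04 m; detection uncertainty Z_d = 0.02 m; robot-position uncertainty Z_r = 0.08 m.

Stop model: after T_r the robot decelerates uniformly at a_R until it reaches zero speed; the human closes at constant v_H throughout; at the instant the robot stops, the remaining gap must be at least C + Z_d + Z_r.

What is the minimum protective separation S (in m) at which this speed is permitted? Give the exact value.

stop time T_s = (7/10)/1 = 0.7000 s
robot in T_r: 0.7000·0.2500 = 0.1750 m
robot covers 0.7000·0.7000 − ½·1.0000·0.7000² = 0.2450 m while stopping
human closes 0.0000·0.9500 = 0.0000 m
residual clearance needed = 0.0400+0.0200+0.0800 = 0.1400 m
S_min ≈ 0.1750+0.2450+0.0000+0.1400  ⇒  S_min = 14/25 m

S_min = 14/25 m = 0.5600 m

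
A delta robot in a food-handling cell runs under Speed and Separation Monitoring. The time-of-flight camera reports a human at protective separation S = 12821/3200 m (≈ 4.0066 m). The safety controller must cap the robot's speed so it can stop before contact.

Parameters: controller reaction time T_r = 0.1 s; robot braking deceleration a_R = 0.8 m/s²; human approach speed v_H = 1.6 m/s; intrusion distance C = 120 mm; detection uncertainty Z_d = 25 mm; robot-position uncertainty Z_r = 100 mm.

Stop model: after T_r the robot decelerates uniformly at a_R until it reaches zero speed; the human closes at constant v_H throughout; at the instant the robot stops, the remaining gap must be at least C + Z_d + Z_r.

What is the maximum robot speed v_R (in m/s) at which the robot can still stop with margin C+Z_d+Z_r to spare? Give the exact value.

quadratic (5/8)·v² + (21/10)·v + (-461/128) = 0
  disc = (21/10)² − 4·(5/8)·(-461/128) = 85849/6400 ; √disc = 293/80
  v_R = (−(21/10) + 293/80) / (2·(5/8)) = 5/4 m/s
check:
T_s = v_R/a_R = (5/4)/(4/5) = 1.5625 s
reaction-phase robot travel = 1.2500·0.1000 = 0.1250 m
robot covers 1.2500·1.5625 − ½·0.8000·1.5625² = 0.9766 m while stopping
human closes 1.6000·1.6625 = 2.6600 m
residual clearance needed = 0.1200+0.0250+0.1000 = 0.2450 m
sum ≈ 0.1250+0.9766+2.6600+0.2450 ≈ 4.0066 m = S ✓

v_R_max = 5/4 m/s = 1.2500 m/s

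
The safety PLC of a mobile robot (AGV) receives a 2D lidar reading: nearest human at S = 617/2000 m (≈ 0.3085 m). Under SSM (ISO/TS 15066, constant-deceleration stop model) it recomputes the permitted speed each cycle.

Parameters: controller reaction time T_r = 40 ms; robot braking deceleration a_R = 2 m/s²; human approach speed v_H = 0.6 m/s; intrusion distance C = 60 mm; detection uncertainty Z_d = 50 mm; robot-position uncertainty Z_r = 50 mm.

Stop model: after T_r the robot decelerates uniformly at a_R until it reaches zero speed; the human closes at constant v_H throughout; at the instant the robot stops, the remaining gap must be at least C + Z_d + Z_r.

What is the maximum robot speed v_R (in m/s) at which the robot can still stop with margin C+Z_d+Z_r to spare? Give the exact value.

collect terms ⇒ (1/4)·v_R² + (17/50)·v_R + (-249/2000) = 0
  disc = (17/50)² − 4·(1/4)·(-249/2000) = 2401/10000 ; √disc = 49/100
  v_R = (−(17/50) + 49/100) / (2·(1/4)) = 3/10 m/s
check:
stop time T_s = (3/10)/2 = 0.1500 s
robot covers v_R·T_r = 0.3000·0.0400 = 0.0120 m before braking
robot under decel: 0.3000²/(2·2.0000) = 0.0225 m
human closes 0.6000·0.1900 = 0.1140 m
margins: 0.0600+0.0500+0.0500 = 0.1600 m
sum ≈ 0.0120+0.0225+0.1140+0.1600 ≈ 0.3085 m = S ✓

v_R_max = 3/10 m/s = 0.3000 m/s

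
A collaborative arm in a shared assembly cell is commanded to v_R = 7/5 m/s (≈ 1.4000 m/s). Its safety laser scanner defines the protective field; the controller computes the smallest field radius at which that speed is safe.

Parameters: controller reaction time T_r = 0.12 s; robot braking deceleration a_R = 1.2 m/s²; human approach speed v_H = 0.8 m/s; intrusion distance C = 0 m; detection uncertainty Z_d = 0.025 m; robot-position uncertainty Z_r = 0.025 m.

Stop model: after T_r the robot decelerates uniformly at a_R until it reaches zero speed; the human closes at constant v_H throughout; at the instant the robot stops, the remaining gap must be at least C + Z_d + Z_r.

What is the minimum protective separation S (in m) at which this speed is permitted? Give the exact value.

S_min = 258/125 m = 2.0640 m

stop time T_s = (7/5)/(6/5) = 1.1667 s
reaction-phase robot travel = 1.4000·0.1200 = 0.1680 m
braking distance = 1.4000²/(2·1.2000) = 0.8167 m
human over T_r+T_s: 0.8000·(0.1200+1.1667) = 1.0293 m
margins: 0.0000+0.0250+0.0250 = 0.0500 m
S_min ≈ 0.1680+0.8167+1.0293+0.0500  ⇒  S_min = 258/125 m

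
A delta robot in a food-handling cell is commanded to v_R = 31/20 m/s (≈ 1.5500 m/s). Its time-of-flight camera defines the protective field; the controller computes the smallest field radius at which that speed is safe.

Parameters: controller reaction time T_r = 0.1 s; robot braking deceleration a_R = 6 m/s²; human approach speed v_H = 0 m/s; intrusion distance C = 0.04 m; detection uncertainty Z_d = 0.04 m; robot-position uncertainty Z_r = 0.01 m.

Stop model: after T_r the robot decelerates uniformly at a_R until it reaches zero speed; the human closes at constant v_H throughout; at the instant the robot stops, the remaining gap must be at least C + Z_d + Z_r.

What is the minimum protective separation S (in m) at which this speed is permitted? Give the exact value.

braking lasts T_s = (31/20)/6 = 0.2583 s
reaction-phase robot travel = 1.5500·0.1000 = 0.1550 m
robot under decel: 1.5500²/(2·6.0000) = 0.2002 m
human closes 0.0000·0.3583 = 0.0000 m
C+Z_d+Z_r = 0.0400+0.0400+0.0100 = 0.0900 m
S_min ≈ 0.1550+0.2002+0.0000+0.0900  ⇒  S_min = 2137/4800 m

S_min = 2137/4800 m = 0.4452 m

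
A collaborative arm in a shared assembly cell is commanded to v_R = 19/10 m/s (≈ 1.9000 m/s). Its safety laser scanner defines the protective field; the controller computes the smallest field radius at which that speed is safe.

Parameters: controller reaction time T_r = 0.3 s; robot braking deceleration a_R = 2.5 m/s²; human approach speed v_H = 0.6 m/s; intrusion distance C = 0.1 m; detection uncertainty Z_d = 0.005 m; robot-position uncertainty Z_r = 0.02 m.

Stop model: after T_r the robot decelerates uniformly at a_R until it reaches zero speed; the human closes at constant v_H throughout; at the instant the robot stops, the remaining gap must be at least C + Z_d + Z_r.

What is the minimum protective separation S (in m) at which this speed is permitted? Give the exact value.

T_s = v_R/a_R = (19/10)/(5/2) = 0.7600 s
robot in T_r: 1.9000·0.3000 = 0.5700 m
robot covers 1.9000·0.7600 − ½·2.5000·0.7600² = 0.7220 m while stopping
person approaches 0.6000·(0.3000+0.7600) = 0.6360 m
residual clearance needed = 0.1000+0.0050+0.0200 = 0.1250 m
S_min ≈ 0.5700+0.7220+0.6360+0.1250  ⇒  S_min = 2053/1000 m

S_min = 2053/1000 m = 2.0530 m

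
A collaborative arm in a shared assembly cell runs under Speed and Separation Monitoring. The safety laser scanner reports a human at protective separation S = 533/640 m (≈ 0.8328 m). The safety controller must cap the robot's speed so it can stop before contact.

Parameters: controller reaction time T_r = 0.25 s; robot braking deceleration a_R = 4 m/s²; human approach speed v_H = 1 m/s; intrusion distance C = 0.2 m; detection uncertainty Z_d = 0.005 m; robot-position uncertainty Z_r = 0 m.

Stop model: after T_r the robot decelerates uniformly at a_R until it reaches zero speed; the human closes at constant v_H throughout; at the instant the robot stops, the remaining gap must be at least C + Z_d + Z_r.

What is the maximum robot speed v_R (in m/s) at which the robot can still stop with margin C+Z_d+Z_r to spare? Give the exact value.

v_R_max = 13/20 m/s = 0.6500 m/s

collect terms ⇒ (1/8)·v_R² + (1/2)·v_R + (-1209/3200) = 0
  disc = (1/2)² − 4·(1/8)·(-1209/3200) = 2809/6400 ; √disc = 53/80
  v_R = (−(1/2) + 53/80) / (2·(1/8)) = 13/20 m/s
check:
stop time T_s = (13/20)/4 = 0.1625 s
robot covers v_R·T_r = 0.6500·0.2500 = 0.1625 m before braking
robot covers 0.6500·0.1625 − ½·4.0000·0.1625² = 0.0528 m while stopping
person approaches 1.0000·(0.2500+0.1625) = 0.4125 m
C+Z_d+Z_r = 0.2000+0.0050+0.0000 = 0.2050 m
sum ≈ 0.1625+0.0528+0.4125+0.2050 ≈ 0.8328 m = S ✓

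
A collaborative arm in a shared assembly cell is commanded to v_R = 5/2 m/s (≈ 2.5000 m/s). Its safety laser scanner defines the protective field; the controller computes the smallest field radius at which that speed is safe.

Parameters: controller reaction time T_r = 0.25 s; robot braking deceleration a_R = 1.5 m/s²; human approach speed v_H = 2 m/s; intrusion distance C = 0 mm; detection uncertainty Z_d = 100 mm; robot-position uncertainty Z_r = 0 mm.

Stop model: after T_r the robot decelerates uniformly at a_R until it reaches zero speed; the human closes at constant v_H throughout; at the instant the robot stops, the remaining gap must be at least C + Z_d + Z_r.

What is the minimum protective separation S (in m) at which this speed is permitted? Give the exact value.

S_min = 797/120 m = 6.6417 m

T_s = v_R/a_R = (5/2)/(3/2) = 1.6667 s
reaction-phase robot travel = 2.5000·0.2500 = 0.6250 m
robot under decel: 2.5000²/(2·1.5000) = 2.0833 m
human closes 2.0000·1.9167 = 3.8333 m
margins: 0.0000+0.1000+0.0000 = 0.1000 m
S_min ≈ 0.6250+2.0833+3.8333+0.1000  ⇒  S_min = 797/120 m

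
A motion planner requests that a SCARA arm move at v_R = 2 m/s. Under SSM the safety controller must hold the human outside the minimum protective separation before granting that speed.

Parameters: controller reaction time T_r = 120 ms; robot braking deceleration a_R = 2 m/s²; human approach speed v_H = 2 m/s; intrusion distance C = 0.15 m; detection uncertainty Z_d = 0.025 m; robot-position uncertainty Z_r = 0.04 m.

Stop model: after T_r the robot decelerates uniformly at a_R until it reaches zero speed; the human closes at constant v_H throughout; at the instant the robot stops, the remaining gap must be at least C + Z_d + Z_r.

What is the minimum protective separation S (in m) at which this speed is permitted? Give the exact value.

stop time T_s = 2/2 = 1.0000 s
reaction-phase robot travel = 2.0000·0.1200 = 0.2400 m
braking distance = 2.0000²/(2·2.0000) = 1.0000 m
person approaches 2.0000·(0.1200+1.0000) = 2.2400 m
margins: 0.1500+0.0250+0.0400 = 0.2150 m
S_min ≈ 0.2400+1.0000+2.2400+0.2150  ⇒  S_min = 739/200 m

S_min = 739/200 m = 3.6950 m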